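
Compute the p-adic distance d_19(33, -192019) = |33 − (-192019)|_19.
d_19(33, -192019) = 1/6859

Step 1 — x − y = 33 − (-192019) = 192052. Step 2 — v_19(192052) = 3 (factor: 192052 = (19^3 · 28); the sign does not affect v_p). Step 3 — |x − y|_19 = 19^{-3} = 1/6859.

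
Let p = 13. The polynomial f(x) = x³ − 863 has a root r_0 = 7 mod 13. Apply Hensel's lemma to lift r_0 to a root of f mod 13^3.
r_2 = 137 (mod 2197)

Hensel: r_{i+1} = r_i − f(r_i)/f′(r_i) mod 13^{i+2}, where f′(x) = 3x². Iterate:
  r_0 = 7 (mod 13)
  r_1 = 137 (mod 169)
  r_2 = 137 (mod 2197)
Final: r = 137 with f(r) ≡ 0 mod 13^3.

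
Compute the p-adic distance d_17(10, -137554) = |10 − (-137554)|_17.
d_17(10, -137554) = 1/4913

Step 1 — x − y = 10 − (-137554) = 137564. Step 2 — v_17(137564) = 3 (factor: 137564 = (17^3 · 28); the sign does not affect v_p). Step 3 — |x − y|_17 = 17^{-3} = 1/4913.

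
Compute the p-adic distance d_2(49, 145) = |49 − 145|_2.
d_2(49, 145) = 1/32

Step 1 — x − y = 49 − 145 = -96. Step 2 — v_2(-96) = 5 (factor: -96 = −(2^5 · 3); the sign does not affect v_p). Step 3 — |x − y|_2 = 2^{-5} = 1/32.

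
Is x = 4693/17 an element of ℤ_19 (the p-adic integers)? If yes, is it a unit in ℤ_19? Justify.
x ∈ ℤ_19 but not a unit; v_19(x) = 2 > 0

ℤ_19 = {x ∈ ℚ_19 : v_19(x) ≥ 0} and ℤ_19^× = {x ∈ ℤ_19 : v_19(x) = 0}. Here v_19(4693/17) = v_19(num) − v_19(den) = 2; compare against these criteria.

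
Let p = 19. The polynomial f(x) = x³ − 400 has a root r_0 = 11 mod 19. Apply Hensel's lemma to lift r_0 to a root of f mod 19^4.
r_3 = 65428 (mod 130321)

Hensel: r_{i+1} = r_i − f(r_i)/f′(r_i) mod 19^{i+2}, where f′(x) = 3x². Iterate:
  r_0 = 11 (mod 19)
  r_1 = 87 (mod 361)
  r_2 = 3697 (mod 6859)
  r_3 = 65428 (mod 130321)
Final: r = 65428 with f(r) ≡ 0 mod 19^4.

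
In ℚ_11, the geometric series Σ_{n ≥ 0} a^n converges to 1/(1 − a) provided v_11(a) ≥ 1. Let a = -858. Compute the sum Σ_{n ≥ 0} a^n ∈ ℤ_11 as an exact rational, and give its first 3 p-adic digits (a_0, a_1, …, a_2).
Σ a^n = 1/(1 − a) = 1/859;  first 3 digits = (1, 10, 4)

v_11(a) = 1 ≥ 1, so the series converges in ℤ_11 to 1/(1 − a) = 1/(1 − (-858)) = 1/859. Expand this rational in ℤ_11: compute digits iteratively via d_i = x_i mod 11, x_{i+1} = (x_i − d_i)/11. The first 3 digits are (1, 10, 4).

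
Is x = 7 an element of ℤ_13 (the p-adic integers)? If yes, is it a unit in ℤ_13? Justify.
x ∈ ℤ_13^× (unit); v_13(x) = 0

ℤ_13 = {x ∈ ℚ_13 : v_13(x) ≥ 0} and ℤ_13^× = {x ∈ ℤ_13 : v_13(x) = 0}. Here v_13(7) = v_13(num) − v_13(den) = 0; compare against these criteria.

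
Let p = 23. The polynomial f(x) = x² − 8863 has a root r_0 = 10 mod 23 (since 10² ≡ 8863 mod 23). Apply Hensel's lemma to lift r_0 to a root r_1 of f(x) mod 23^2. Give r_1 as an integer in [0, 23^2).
r_1 = 263 (mod 529)

Hensel's recurrence: r_{i+1} = r_i − f(r_i)·(f′(r_i))^{-1} mod 23^{i+2}, with f′(x) = 2x. Iterate:
  r_0 = 10 (mod 23)
  r_1 = 263 (mod 529)
Final: r_1 = 263, and one checks f(r_1) ≡ 0 mod 23^2.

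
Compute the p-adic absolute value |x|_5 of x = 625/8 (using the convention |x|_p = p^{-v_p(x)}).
|625/8|_5 = 1/625

Step 1 — compute v_5(x) by factoring powers of 5 out of the numerator and denominator: v_5(625/8) = 4. Step 2 — apply |x|_p = p^{-v_p(x)} = 5^{-4} = 1/625.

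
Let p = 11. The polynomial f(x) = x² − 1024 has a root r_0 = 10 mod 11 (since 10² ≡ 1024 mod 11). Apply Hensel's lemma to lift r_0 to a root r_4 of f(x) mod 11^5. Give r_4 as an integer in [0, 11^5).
r_4 = 32 (mod 161051)

Hensel's recurrence: r_{i+1} = r_i − f(r_i)·(f′(r_i))^{-1} mod 11^{i+2}, with f′(x) = 2x. Iterate:
  r_0 = 10 (mod 11)
  r_1 = 32 (mod 121)
  r_2 = 32 (mod 1331)
  r_3 = 32 (mod 14641)
  r_4 = 32 (mod 161051)
Final: r_4 = 32, and one checks f(r_4) ≡ 0 mod 11^5.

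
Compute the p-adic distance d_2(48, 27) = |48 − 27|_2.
d_2(48, 27) = 1

Step 1 — x − y = 48 − 27 = 21. Step 2 — v_2(21) = 0 (factor: 21 = (2^0 · 21); the sign does not affect v_p). Step 3 — |x − y|_2 = 2^{0} = 1.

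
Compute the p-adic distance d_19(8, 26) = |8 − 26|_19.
d_19(8, 26) = 1

Step 1 — x − y = 8 − 26 = -18. Step 2 — v_19(-18) = 0 (factor: -18 = −(19^0 · 18); the sign does not affect v_p). Step 3 — |x − y|_19 = 19^{0} = 1.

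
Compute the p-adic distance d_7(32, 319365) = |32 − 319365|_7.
d_7(32, 319365) = 1/16807

Step 1 — x − y = 32 − 319365 = -319333. Step 2 — v_7(-319333) = 5 (factor: -319333 = −(7^5 · 19); the sign does not affect v_p). Step 3 — |x − y|_7 = 7^{-5} = 1/16807.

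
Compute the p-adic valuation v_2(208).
v_2(208) = 4

v_2(n) is the largest exponent k such that 2^k divides n. Factor out: 208 = 2^4 · 13. (Sign doesn't affect v_p.) So v_2(208) = 4.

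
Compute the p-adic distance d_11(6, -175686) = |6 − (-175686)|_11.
d_11(6, -175686) = 1/14641

Step 1 — x − y = 6 − (-175686) = 175692. Step 2 — v_11(175692) = 4 (factor: 175692 = (11^4 · 12); the sign does not affect v_p). Step 3 — |x − y|_11 = 11^{-4} = 1/14641.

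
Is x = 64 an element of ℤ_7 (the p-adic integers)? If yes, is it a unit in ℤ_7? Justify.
x ∈ ℤ_7^× (unit); v_7(x) = 0

ℤ_7 = {x ∈ ℚ_7 : v_7(x) ≥ 0} and ℤ_7^× = {x ∈ ℤ_7 : v_7(x) = 0}. Here v_7(64) = v_7(num) − v_7(den) = 0; compare against these criteria.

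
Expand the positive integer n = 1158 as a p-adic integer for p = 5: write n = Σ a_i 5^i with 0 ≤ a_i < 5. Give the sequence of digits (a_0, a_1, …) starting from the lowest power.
(a_0, a_1, …) = (3, 1, 1, 4, 1)

Repeated division by 5 gives the digits low-to-high: 1158 = 3 + 1·5^1 + 1·5^2 + 4·5^3 + 1·5^4. Digit sequence: (3, 1, 1, 4, 1).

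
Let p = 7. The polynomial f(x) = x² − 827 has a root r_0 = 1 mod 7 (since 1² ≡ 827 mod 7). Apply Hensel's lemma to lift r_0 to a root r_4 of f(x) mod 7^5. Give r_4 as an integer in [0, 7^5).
r_4 = 13399 (mod 16807)

Hensel's recurrence: r_{i+1} = r_i − f(r_i)·(f′(r_i))^{-1} mod 7^{i+2}, with f′(x) = 2x. Iterate:
  r_0 = 1 (mod 7)
  r_1 = 22 (mod 49)
  r_2 = 22 (mod 343)
  r_3 = 1394 (mod 2401)
  r_4 = 13399 (mod 16807)
Final: r_4 = 13399, and one checks f(r_4) ≡ 0 mod 7^5.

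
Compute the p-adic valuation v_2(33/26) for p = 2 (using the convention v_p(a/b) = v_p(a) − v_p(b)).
v_2(33/26) = -1

Factor powers of 2 from the numerator and denominator of the reduced fraction: 33 = 2^0 · 33 and 26 = 2^1 · 13. Apply v_p(a/b) = v_p(a) − v_p(b): v_2(33/26) = 0 − 1 = -1.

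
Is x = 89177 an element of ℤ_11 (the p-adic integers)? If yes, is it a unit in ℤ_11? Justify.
x ∈ ℤ_11 but not a unit; v_11(x) = 3 > 0

ℤ_11 = {x ∈ ℚ_11 : v_11(x) ≥ 0} and ℤ_11^× = {x ∈ ℤ_11 : v_11(x) = 0}. Here v_11(89177) = v_11(num) − v_11(den) = 3; compare against these criteria.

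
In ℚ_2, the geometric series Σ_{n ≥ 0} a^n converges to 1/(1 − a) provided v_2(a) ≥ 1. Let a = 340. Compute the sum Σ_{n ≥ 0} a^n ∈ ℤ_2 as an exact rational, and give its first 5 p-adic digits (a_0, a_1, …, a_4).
Σ a^n = 1/(1 − a) = -1/339;  first 5 digits = (1, 0, 1, 0, 0)

v_2(a) = 2 ≥ 1, so the series converges in ℤ_2 to 1/(1 − a) = 1/(1 − 340) = -1/339. Expand this rational in ℤ_2: compute digits iteratively via d_i = x_i mod 2, x_{i+1} = (x_i − d_i)/2. The first 5 digits are (1, 0, 1, 0, 0).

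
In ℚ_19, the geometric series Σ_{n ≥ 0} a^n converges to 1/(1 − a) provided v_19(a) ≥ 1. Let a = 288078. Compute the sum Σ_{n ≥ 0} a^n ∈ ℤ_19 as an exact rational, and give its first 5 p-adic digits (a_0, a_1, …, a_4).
Σ a^n = 1/(1 − a) = -1/288077;  first 5 digits = (1, 0, 0, 4, 2)

v_19(a) = 3 ≥ 1, so the series converges in ℤ_19 to 1/(1 − a) = 1/(1 − 288078) = -1/288077. Expand this rational in ℤ_19: compute digits iteratively via d_i = x_i mod 19, x_{i+1} = (x_i − d_i)/19. The first 5 digits are (1, 0, 0, 4, 2).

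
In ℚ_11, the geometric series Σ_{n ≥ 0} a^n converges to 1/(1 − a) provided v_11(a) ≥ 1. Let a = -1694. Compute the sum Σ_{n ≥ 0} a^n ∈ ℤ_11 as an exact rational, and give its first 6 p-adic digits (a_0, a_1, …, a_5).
Σ a^n = 1/(1 − a) = 1/1695;  first 6 digits = (1, 0, 8, 9, 8, 6)

v_11(a) = 2 ≥ 1, so the series converges in ℤ_11 to 1/(1 − a) = 1/(1 − (-1694)) = 1/1695. Expand this rational in ℤ_11: compute digits iteratively via d_i = x_i mod 11, x_{i+1} = (x_i − d_i)/11. The first 6 digits are (1, 0, 8, 9, 8, 6).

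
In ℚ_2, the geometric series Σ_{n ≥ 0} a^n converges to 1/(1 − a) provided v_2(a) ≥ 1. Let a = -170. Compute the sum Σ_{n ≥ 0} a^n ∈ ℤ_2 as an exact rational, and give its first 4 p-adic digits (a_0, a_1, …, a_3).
Σ a^n = 1/(1 − a) = 1/171;  first 4 digits = (1, 1, 0, 0)

v_2(a) = 1 ≥ 1, so the series converges in ℤ_2 to 1/(1 − a) = 1/(1 − (-170)) = 1/171. Expand this rational in ℤ_2: compute digits iteratively via d_i = x_i mod 2, x_{i+1} = (x_i − d_i)/2. The first 4 digits are (1, 1, 0, 0).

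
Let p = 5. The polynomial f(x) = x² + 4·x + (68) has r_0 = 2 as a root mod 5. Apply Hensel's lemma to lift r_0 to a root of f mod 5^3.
r_2 = 42 (mod 125)

Hensel: r_{i+1} = r_i − f(r_i)·(f′(r_i))^{-1} mod 5^{i+2}, f′(x) = 2x + 4. Iterate:
  r_0 = 2 (mod 5)
  r_1 = 17 (mod 25)
  r_2 = 42 (mod 125)
Final: r = 42 satisfies f(r) ≡ 0 mod 5^3.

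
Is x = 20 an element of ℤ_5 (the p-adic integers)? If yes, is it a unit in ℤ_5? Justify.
x ∈ ℤ_5 but not a unit; v_5(x) = 1 > 0

ℤ_5 = {x ∈ ℚ_5 : v_5(x) ≥ 0} and ℤ_5^× = {x ∈ ℤ_5 : v_5(x) = 0}. Here v_5(20) = v_5(num) − v_5(den) = 1; compare against these criteria.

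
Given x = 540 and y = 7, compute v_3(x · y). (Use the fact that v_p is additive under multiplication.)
v_3(3780) = 3

v_p(x) = 3 (factor: 540 = 3^3 · 20); v_p(y) = 0 (factor: 7 = 3^0 · 7). Additivity: v_p(xy) = v_p(x) + v_p(y) = 3 + 0 = 3. (Direct check: xy = 3780 = 3^3 · (140).)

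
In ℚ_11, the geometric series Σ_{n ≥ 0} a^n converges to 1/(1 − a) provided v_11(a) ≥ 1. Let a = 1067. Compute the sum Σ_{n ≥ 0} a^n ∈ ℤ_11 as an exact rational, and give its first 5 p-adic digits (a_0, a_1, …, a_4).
Σ a^n = 1/(1 − a) = -1/1066;  first 5 digits = (1, 9, 1, 1, 3)

v_11(a) = 1 ≥ 1, so the series converges in ℤ_11 to 1/(1 − a) = 1/(1 − 1067) = -1/1066. Expand this rational in ℤ_11: compute digits iteratively via d_i = x_i mod 11, x_{i+1} = (x_i − d_i)/11. The first 5 digits are (1, 9, 1, 1, 3).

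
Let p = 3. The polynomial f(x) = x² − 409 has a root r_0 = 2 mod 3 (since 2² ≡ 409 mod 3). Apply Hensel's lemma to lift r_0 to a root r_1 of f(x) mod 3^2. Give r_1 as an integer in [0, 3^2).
r_1 = 2 (mod 9)

Hensel's recurrence: r_{i+1} = r_i − f(r_i)·(f′(r_i))^{-1} mod 3^{i+2}, with f′(x) = 2x. Iterate:
  r_0 = 2 (mod 3)
  r_1 = 2 (mod 9)
Final: r_1 = 2, and one checks f(r_1) ≡ 0 mod 3^2.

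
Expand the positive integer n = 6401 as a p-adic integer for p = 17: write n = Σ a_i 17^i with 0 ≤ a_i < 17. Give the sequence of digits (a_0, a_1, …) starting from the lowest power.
(a_0, a_1, …) = (9, 2, 5, 1)

Repeated division by 17 gives the digits low-to-high: 6401 = 9 + 2·17^1 + 5·17^2 + 1·17^3. Digit sequence: (9, 2, 5, 1).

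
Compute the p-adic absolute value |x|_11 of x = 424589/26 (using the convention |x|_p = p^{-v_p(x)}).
|424589/26|_11 = 1/14641

Step 1 — compute v_11(x) by factoring powers of 11 out of the numerator and denominator: v_11(424589/26) = 4. Step 2 — apply |x|_p = p^{-v_p(x)} = 11^{-4} = 1/14641.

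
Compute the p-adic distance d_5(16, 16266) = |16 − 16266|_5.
d_5(16, 16266) = 1/625

Step 1 — x − y = 16 − 16266 = -16250. Step 2 — v_5(-16250) = 4 (factor: -16250 = −(5^4 · 26); the sign does not affect v_p). Step 3 — |x − y|_5 = 5^{-4} = 1/625.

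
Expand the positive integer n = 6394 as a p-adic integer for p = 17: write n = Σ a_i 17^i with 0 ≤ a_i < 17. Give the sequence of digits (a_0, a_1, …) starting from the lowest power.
(a_0, a_1, …) = (2, 2, 5, 1)

Repeated division by 17 gives the digits low-to-high: 6394 = 2 + 2·17^1 + 5·17^2 + 1·17^3. Digit sequence: (2, 2, 5, 1).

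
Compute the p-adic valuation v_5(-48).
v_5(-48) = 0

v_5(n) is the largest exponent k such that 5^k divides n. Factor out: -48 = -5^0 · 48. (Sign doesn't affect v_p.) So v_5(-48) = 0.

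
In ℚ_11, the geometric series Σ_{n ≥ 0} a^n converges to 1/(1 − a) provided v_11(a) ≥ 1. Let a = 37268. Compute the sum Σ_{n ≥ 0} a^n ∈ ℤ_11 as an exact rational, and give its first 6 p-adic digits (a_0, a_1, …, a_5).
Σ a^n = 1/(1 − a) = -1/37267;  first 6 digits = (1, 0, 0, 6, 2, 0)

v_11(a) = 3 ≥ 1, so the series converges in ℤ_11 to 1/(1 − a) = 1/(1 − 37268) = -1/37267. Expand this rational in ℤ_11: compute digits iteratively via d_i = x_i mod 11, x_{i+1} = (x_i − d_i)/11. The first 6 digits are (1, 0, 0, 6, 2, 0).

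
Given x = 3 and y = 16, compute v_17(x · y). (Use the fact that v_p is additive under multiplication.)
v_17(48) = 0

v_p(x) = 0 (factor: 3 = 17^0 · 3); v_p(y) = 0 (factor: 16 = 17^0 · 16). Additivity: v_p(xy) = v_p(x) + v_p(y) = 0 + 0 = 0. (Direct check: xy = 48 = 17^0 · (48).)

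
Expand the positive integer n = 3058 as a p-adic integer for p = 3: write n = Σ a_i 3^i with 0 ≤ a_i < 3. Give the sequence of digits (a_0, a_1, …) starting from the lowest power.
(a_0, a_1, …) = (1, 2, 0, 2, 1, 0, 1, 1)

Repeated division by 3 gives the digits low-to-high: 3058 = 1 + 2·3^1 + 2·3^3 + 1·3^4 + 1·3^6 + 1·3^7. Digit sequence: (1, 2, 0, 2, 1, 0, 1, 1).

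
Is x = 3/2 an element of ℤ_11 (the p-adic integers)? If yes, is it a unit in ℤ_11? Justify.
x ∈ ℤ_11^× (unit); v_11(x) = 0

ℤ_11 = {x ∈ ℚ_11 : v_11(x) ≥ 0} and ℤ_11^× = {x ∈ ℤ_11 : v_11(x) = 0}. Here v_11(3/2) = v_11(num) − v_11(den) = 0; compare against these criteria.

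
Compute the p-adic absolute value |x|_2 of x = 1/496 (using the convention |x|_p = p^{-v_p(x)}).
|1/496|_2 = 16

Step 1 — compute v_2(x) by factoring powers of 2 out of the numerator and denominator: v_2(1/496) = -4. Step 2 — apply |x|_p = p^{-v_p(x)} = 2^{4} = 16.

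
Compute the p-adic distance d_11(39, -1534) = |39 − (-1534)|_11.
d_11(39, -1534) = 1/121

Step 1 — x − y = 39 − (-1534) = 1573. Step 2 — v_11(1573) = 2 (factor: 1573 = (11^2 · 13); the sign does not affect v_p). Step 3 — |x − y|_11 = 11^{-2} = 1/121.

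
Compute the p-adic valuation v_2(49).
v_2(49) = 0

v_2(n) is the largest exponent k such that 2^k divides n. Factor out: 49 = 2^0 · 49. (Sign doesn't affect v_p.) So v_2(49) = 0.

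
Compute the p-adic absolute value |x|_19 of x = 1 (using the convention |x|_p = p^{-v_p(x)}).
|1|_19 = 1

Step 1 — compute v_19(x) by factoring powers of 19 out of the numerator and denominator: v_19(1) = 0. Step 2 — apply |x|_p = p^{-v_p(x)} = 19^{0} = 1.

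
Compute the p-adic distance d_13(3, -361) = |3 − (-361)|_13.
d_13(3, -361) = 1/13

Step 1 — x − y = 3 − (-361) = 364. Step 2 — v_13(364) = 1 (factor: 364 = (13^1 · 28); the sign does not affect v_p). Step 3 — |x − y|_13 = 13^{-1} = 1/13.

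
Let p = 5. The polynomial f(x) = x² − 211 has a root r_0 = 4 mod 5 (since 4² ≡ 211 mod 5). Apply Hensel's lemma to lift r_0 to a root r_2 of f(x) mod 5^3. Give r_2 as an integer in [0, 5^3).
r_2 = 94 (mod 125)

Hensel's recurrence: r_{i+1} = r_i − f(r_i)·(f′(r_i))^{-1} mod 5^{i+2}, with f′(x) = 2x. Iterate:
  r_0 = 4 (mod 5)
  r_1 = 19 (mod 25)
  r_2 = 94 (mod 125)
Final: r_2 = 94, and one checks f(r_2) ≡ 0 mod 5^3.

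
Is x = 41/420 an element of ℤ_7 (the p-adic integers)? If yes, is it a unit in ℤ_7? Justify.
x ∉ ℤ_7 (v_7(x) = -1 < 0)

ℤ_7 = {x ∈ ℚ_7 : v_7(x) ≥ 0} and ℤ_7^× = {x ∈ ℤ_7 : v_7(x) = 0}. Here v_7(41/420) = v_7(num) − v_7(den) = -1; compare against these criteria.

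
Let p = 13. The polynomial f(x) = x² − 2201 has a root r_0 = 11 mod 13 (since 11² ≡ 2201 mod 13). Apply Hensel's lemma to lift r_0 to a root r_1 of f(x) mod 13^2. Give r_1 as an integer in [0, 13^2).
r_1 = 167 (mod 169)

Hensel's recurrence: r_{i+1} = r_i − f(r_i)·(f′(r_i))^{-1} mod 13^{i+2}, with f′(x) = 2x. Iterate:
  r_0 = 11 (mod 13)
  r_1 = 167 (mod 169)
Final: r_1 = 167, and one checks f(r_1) ≡ 0 mod 13^2.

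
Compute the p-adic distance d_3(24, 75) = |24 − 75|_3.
d_3(24, 75) = 1/3

Step 1 — x − y = 24 − 75 = -51. Step 2 — v_3(-51) = 1 (factor: -51 = −(3^1 · 17); the sign does not affect v_p). Step 3 — |x − y|_3 = 3^{-1} = 1/3.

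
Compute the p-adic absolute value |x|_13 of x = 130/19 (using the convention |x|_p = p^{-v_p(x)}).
|130/19|_13 = 1/13

Step 1 — compute v_13(x) by factoring powers of 13 out of the numerator and denominator: v_13(130/19) = 1. Step 2 — apply |x|_p = p^{-v_p(x)} = 13^{-1} = 1/13.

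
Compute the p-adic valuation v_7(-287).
v_7(-287) = 1

v_7(n) is the largest exponent k such that 7^k divides n. Factor out: -287 = -7^1 · 41. (Sign doesn't affect v_p.) So v_7(-287) = 1.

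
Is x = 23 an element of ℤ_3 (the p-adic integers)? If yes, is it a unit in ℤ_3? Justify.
x ∈ ℤ_3^× (unit); v_3(x) = 0

ℤ_3 = {x ∈ ℚ_3 : v_3(x) ≥ 0} and ℤ_3^× = {x ∈ ℤ_3 : v_3(x) = 0}. Here v_3(23) = v_3(num) − v_3(den) = 0; compare against these criteria.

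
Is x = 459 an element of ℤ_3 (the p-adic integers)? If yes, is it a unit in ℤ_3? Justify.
x ∈ ℤ_3 but not a unit; v_3(x) = 3 > 0

ℤ_3 = {x ∈ ℚ_3 : v_3(x) ≥ 0} and ℤ_3^× = {x ∈ ℤ_3 : v_3(x) = 0}. Here v_3(459) = v_3(num) − v_3(den) = 3; compare against these criteria.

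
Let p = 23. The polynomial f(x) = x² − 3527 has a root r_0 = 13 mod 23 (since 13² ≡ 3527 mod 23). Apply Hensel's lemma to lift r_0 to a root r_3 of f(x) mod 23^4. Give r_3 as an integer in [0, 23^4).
r_3 = 212556 (mod 279841)

Hensel's recurrence: r_{i+1} = r_i − f(r_i)·(f′(r_i))^{-1} mod 23^{i+2}, with f′(x) = 2x. Iterate:
  r_0 = 13 (mod 23)
  r_1 = 427 (mod 529)
  r_2 = 5717 (mod 12167)
  r_3 = 212556 (mod 279841)
Final: r_3 = 212556, and one checks f(r_3) ≡ 0 mod 23^4.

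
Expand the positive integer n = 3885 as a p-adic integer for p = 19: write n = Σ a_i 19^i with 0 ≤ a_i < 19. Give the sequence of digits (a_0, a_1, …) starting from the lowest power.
(a_0, a_1, …) = (9, 14, 10)

Repeated division by 19 gives the digits low-to-high: 3885 = 9 + 14·19^1 + 10·19^2. Digit sequence: (9, 14, 10).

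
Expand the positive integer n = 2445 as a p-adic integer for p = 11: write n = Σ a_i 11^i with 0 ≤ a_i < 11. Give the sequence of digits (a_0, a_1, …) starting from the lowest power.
(a_0, a_1, …) = (3, 2, 9, 1)

Repeated division by 11 gives the digits low-to-high: 2445 = 3 + 2·11^1 + 9·11^2 + 1·11^3. Digit sequence: (3, 2, 9, 1).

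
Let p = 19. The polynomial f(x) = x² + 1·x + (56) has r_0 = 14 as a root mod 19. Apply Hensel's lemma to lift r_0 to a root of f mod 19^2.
r_1 = 204 (mod 361)

Hensel: r_{i+1} = r_i − f(r_i)·(f′(r_i))^{-1} mod 19^{i+2}, f′(x) = 2x + 1. Iterate:
  r_0 = 14 (mod 19)
  r_1 = 204 (mod 361)
Final: r = 204 satisfies f(r) ≡ 0 mod 19^2.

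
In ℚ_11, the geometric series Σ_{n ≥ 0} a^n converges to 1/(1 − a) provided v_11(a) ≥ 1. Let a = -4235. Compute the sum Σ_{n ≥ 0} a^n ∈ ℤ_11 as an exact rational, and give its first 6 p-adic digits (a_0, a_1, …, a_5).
Σ a^n = 1/(1 − a) = 1/4236;  first 6 digits = (1, 0, 9, 7, 3, 1)

v_11(a) = 2 ≥ 1, so the series converges in ℤ_11 to 1/(1 − a) = 1/(1 − (-4235)) = 1/4236. Expand this rational in ℤ_11: compute digits iteratively via d_i = x_i mod 11, x_{i+1} = (x_i − d_i)/11. The first 6 digits are (1, 0, 9, 7, 3, 1).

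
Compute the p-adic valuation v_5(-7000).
v_5(-7000) = 3

v_5(n) is the largest exponent k such that 5^k divides n. Factor out: -7000 = -5^3 · 56. (Sign doesn't affect v_p.) So v_5(-7000) = 3.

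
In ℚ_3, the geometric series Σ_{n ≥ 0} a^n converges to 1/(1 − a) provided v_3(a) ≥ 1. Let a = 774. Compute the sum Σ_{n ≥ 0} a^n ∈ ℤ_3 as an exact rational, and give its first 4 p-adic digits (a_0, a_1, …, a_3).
Σ a^n = 1/(1 − a) = -1/773;  first 4 digits = (1, 0, 2, 1)

v_3(a) = 2 ≥ 1, so the series converges in ℤ_3 to 1/(1 − a) = 1/(1 − 774) = -1/773. Expand this rational in ℤ_3: compute digits iteratively via d_i = x_i mod 3, x_{i+1} = (x_i − d_i)/3. The first 4 digits are (1, 0, 2, 1).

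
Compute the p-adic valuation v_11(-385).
v_11(-385) = 1

v_11(n) is the largest exponent k such that 11^k divides n. Factor out: -385 = -11^1 · 35. (Sign doesn't affect v_p.) So v_11(-385) = 1.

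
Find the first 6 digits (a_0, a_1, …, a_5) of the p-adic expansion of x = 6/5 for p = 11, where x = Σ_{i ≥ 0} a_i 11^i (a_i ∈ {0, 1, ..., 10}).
(a_0, …, a_5) = (10, 8, 8, 8, 8, 8)

v_11(6/5) = 0 (numerator and denominator both coprime to 11), so x ∈ ℤ_11^×. Compute digits iteratively via a_i = x_i mod 11, x_{i+1} = (x_i − a_i)/11, with x_0 = x:
  x_0 = 6/5;  a_0 = 10;  x_1 = (x_0 − 10)/11 = -4/5
  x_1 = -4/5;  a_1 = 8;  x_2 = (x_1 − 8)/11 = -4/5
  x_2 = -4/5;  a_2 = 8;  x_3 = (x_2 − 8)/11 = -4/5
  x_3 = -4/5;  a_3 = 8;  x_4 = (x_3 − 8)/11 = -4/5
  x_4 = -4/5;  a_4 = 8;  x_5 = (x_4 − 8)/11 = -4/5
  x_5 = -4/5;  a_5 = 8;  x_6 = (x_5 − 8)/11 = -4/5
Digits: (10, 8, 8, 8, 8, 8).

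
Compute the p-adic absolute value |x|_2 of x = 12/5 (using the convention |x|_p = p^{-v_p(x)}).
|12/5|_2 = 1/4

Step 1 — compute v_2(x) by factoring powers of 2 out of the numerator and denominator: v_2(12/5) = 2. Step 2 — apply |x|_p = p^{-v_p(x)} = 2^{-2} = 1/4.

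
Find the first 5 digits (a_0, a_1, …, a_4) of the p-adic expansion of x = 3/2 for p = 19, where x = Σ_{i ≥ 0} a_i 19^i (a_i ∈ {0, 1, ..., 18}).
(a_0, …, a_4) = (11, 9, 9, 9, 9)

v_19(3/2) = 0 (numerator and denominator both coprime to 19), so x ∈ ℤ_19^×. Compute digits iteratively via a_i = x_i mod 19, x_{i+1} = (x_i − a_i)/19, with x_0 = x:
  x_0 = 3/2;  a_0 = 11;  x_1 = (x_0 − 11)/19 = -1/2
  x_1 = -1/2;  a_1 = 9;  x_2 = (x_1 − 9)/19 = -1/2
  x_2 = -1/2;  a_2 = 9;  x_3 = (x_2 − 9)/19 = -1/2
  x_3 = -1/2;  a_3 = 9;  x_4 = (x_3 − 9)/19 = -1/2
  x_4 = -1/2;  a_4 = 9;  x_5 = (x_4 − 9)/19 = -1/2
Digits: (11, 9, 9, 9, 9).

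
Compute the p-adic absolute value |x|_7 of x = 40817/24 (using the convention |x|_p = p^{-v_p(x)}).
|40817/24|_7 = 1/2401

Step 1 — compute v_7(x) by factoring powers of 7 out of the numerator and denominator: v_7(40817/24) = 4. Step 2 — apply |x|_p = p^{-v_p(x)} = 7^{-4} = 1/2401.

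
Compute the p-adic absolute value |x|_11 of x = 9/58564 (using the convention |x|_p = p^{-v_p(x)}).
|9/58564|_11 = 14641

Step 1 — compute v_11(x) by factoring powers of 11 out of the numerator and denominator: v_11(9/58564) = -4. Step 2 — apply |x|_p = p^{-v_p(x)} = 11^{4} = 14641.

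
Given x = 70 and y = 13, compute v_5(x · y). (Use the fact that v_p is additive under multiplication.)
v_5(910) = 1

v_p(x) = 1 (factor: 70 = 5^1 · 14); v_p(y) = 0 (factor: 13 = 5^0 · 13). Additivity: v_p(xy) = v_p(x) + v_p(y) = 1 + 0 = 1. (Direct check: xy = 910 = 5^1 · (182).)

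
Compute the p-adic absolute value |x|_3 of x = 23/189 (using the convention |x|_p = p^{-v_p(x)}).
|23/189|_3 = 27

Step 1 — compute v_3(x) by factoring powers of 3 out of the numerator and denominator: v_3(23/189) = -3. Step 2 — apply |x|_p = p^{-v_p(x)} = 3^{3} = 27.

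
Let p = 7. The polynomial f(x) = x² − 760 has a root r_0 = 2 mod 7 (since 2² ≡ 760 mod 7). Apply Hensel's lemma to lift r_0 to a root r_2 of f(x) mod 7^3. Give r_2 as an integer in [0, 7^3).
r_2 = 93 (mod 343)

Hensel's recurrence: r_{i+1} = r_i − f(r_i)·(f′(r_i))^{-1} mod 7^{i+2}, with f′(x) = 2x. Iterate:
  r_0 = 2 (mod 7)
  r_1 = 44 (mod 49)
  r_2 = 93 (mod 343)
Final: r_2 = 93, and one checks f(r_2) ≡ 0 mod 7^3.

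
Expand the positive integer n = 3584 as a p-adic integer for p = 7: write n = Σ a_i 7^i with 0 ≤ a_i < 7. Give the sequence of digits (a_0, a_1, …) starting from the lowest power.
(a_0, a_1, …) = (0, 1, 3, 3, 1)

Repeated division by 7 gives the digits low-to-high: 3584 = 1·7^1 + 3·7^2 + 3·7^3 + 1·7^4. Digit sequence: (0, 1, 3, 3, 1).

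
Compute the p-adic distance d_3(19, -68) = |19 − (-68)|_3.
d_3(19, -68) = 1/3

Step 1 — x − y = 19 − (-68) = 87. Step 2 — v_3(87) = 1 (factor: 87 = (3^1 · 29); the sign does not affect v_p). Step 3 — |x − y|_3 = 3^{-1} = 1/3.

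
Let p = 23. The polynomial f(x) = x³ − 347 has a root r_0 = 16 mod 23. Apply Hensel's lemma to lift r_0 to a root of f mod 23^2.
r_1 = 246 (mod 529)

Hensel: r_{i+1} = r_i − f(r_i)/f′(r_i) mod 23^{i+2}, where f′(x) = 3x². Iterate:
  r_0 = 16 (mod 23)
  r_1 = 246 (mod 529)
Final: r = 246 with f(r) ≡ 0 mod 23^2.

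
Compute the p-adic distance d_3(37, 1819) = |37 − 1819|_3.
d_3(37, 1819) = 1/81

Step 1 — x − y = 37 − 1819 = -1782. Step 2 — v_3(-1782) = 4 (factor: -1782 = −(3^4 · 22); the sign does not affect v_p). Step 3 — |x − y|_3 = 3^{-4} = 1/81.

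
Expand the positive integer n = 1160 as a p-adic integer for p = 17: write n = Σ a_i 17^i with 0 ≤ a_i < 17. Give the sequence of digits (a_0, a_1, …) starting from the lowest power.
(a_0, a_1, …) = (4, 0, 4)

Repeated division by 17 gives the digits low-to-high: 1160 = 4 + 4·17^2. Digit sequence: (4, 0, 4).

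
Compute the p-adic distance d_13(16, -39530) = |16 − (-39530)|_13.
d_13(16, -39530) = 1/2197

Step 1 — x − y = 16 − (-39530) = 39546. Step 2 — v_13(39546) = 3 (factor: 39546 = (13^3 · 18); the sign does not affect v_p). Step 3 — |x − y|_13 = 13^{-3} = 1/2197.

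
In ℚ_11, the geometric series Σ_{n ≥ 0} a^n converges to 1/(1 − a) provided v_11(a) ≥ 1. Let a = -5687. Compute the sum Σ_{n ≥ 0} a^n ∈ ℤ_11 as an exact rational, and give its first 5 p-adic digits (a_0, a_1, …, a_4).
Σ a^n = 1/(1 − a) = 1/5688;  first 5 digits = (1, 0, 8, 6, 8)

v_11(a) = 2 ≥ 1, so the series converges in ℤ_11 to 1/(1 − a) = 1/(1 − (-5687)) = 1/5688. Expand this rational in ℤ_11: compute digits iteratively via d_i = x_i mod 11, x_{i+1} = (x_i − d_i)/11. The first 5 digits are (1, 0, 8, 6, 8).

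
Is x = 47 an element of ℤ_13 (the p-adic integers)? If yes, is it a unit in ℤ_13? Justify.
x ∈ ℤ_13^× (unit); v_13(x) = 0

ℤ_13 = {x ∈ ℚ_13 : v_13(x) ≥ 0} and ℤ_13^× = {x ∈ ℤ_13 : v_13(x) = 0}. Here v_13(47) = v_13(num) − v_13(den) = 0; compare against these criteria.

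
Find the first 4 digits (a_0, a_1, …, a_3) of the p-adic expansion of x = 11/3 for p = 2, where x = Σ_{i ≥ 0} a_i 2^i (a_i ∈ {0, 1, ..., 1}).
(a_0, …, a_3) = (1, 0, 0, 1)

v_2(11/3) = 0 (numerator and denominator both coprime to 2), so x ∈ ℤ_2^×. Compute digits iteratively via a_i = x_i mod 2, x_{i+1} = (x_i − a_i)/2, with x_0 = x:
  x_0 = 11/3;  a_0 = 1;  x_1 = (x_0 − 1)/2 = 4/3
  x_1 = 4/3;  a_1 = 0;  x_2 = (x_1 − 0)/2 = 2/3
  x_2 = 2/3;  a_2 = 0;  x_3 = (x_2 − 0)/2 = 1/3
  x_3 = 1/3;  a_3 = 1;  x_4 = (x_3 − 1)/2 = -1/3
Digits: (1, 0, 0, 1).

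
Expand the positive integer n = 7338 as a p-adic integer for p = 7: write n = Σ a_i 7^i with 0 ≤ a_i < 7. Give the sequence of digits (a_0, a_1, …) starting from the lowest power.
(a_0, a_1, …) = (2, 5, 2, 0, 3)

Repeated division by 7 gives the digits low-to-high: 7338 = 2 + 5·7^1 + 2·7^2 + 3·7^4. Digit sequence: (2, 5, 2, 0, 3).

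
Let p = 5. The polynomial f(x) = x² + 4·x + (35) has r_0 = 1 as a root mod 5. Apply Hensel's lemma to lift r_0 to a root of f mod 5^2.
r_1 = 11 (mod 25)

Hensel: r_{i+1} = r_i − f(r_i)·(f′(r_i))^{-1} mod 5^{i+2}, f′(x) = 2x + 4. Iterate:
  r_0 = 1 (mod 5)
  r_1 = 11 (mod 25)
Final: r = 11 satisfies f(r) ≡ 0 mod 5^2.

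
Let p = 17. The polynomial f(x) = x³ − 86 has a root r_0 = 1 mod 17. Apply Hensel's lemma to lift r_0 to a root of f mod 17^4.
r_3 = 41260 (mod 83521)

Hensel: r_{i+1} = r_i − f(r_i)/f′(r_i) mod 17^{i+2}, where f′(x) = 3x². Iterate:
  r_0 = 1 (mod 17)
  r_1 = 222 (mod 289)
  r_2 = 1956 (mod 4913)
  r_3 = 41260 (mod 83521)
Final: r = 41260 with f(r) ≡ 0 mod 17^4.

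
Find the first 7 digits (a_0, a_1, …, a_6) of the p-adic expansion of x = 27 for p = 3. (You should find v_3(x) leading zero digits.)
(a_0, …, a_6) = (0, 0, 0, 1, 0, 0, 0)

v_3(27) = 3, so a_0 = ... = a_2 = 0. Factor out: x = 3^3 · u with u = 1 a unit in ℤ_3. Expand u iteratively via a_{v+i} = u_i mod 3, u_{i+1} = (u_i − a_{v+i})/3:
  u_0 = 1;  a_3 = 1;  u_1 = (u_0 − 1)/3 = 0
  u_1 = 0;  a_4 = 0;  u_2 = (u_1 − 0)/3 = 0
  u_2 = 0;  a_5 = 0;  u_3 = (u_2 − 0)/3 = 0
  u_3 = 0;  a_6 = 0;  u_4 = (u_3 − 0)/3 = 0
Digits: (0, 0, 0, 1, 0, 0, 0).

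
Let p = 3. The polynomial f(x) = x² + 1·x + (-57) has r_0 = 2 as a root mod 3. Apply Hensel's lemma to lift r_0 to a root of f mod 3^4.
r_3 = 59 (mod 81)

Hensel: r_{i+1} = r_i − f(r_i)·(f′(r_i))^{-1} mod 3^{i+2}, f′(x) = 2x + 1. Iterate:
  r_0 = 2 (mod 3)
  r_1 = 5 (mod 9)
  r_2 = 5 (mod 27)
  r_3 = 59 (mod 81)
Final: r = 59 satisfies f(r) ≡ 0 mod 3^4.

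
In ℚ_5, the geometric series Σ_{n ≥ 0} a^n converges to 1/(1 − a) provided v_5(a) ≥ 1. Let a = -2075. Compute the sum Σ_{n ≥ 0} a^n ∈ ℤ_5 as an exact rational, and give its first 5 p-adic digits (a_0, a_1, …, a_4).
Σ a^n = 1/(1 − a) = 1/2076;  first 5 digits = (1, 0, 2, 3, 0)

v_5(a) = 2 ≥ 1, so the series converges in ℤ_5 to 1/(1 − a) = 1/(1 − (-2075)) = 1/2076. Expand this rational in ℤ_5: compute digits iteratively via d_i = x_i mod 5, x_{i+1} = (x_i − d_i)/5. The first 5 digits are (1, 0, 2, 3, 0).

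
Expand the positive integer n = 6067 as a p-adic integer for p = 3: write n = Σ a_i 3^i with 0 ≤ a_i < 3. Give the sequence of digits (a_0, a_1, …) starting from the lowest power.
(a_0, a_1, …) = (1, 0, 2, 2, 2, 0, 2, 2)

Repeated division by 3 gives the digits low-to-high: 6067 = 1 + 2·3^2 + 2·3^3 + 2·3^4 + 2·3^6 + 2·3^7. Digit sequence: (1, 0, 2, 2, 2, 0, 2, 2).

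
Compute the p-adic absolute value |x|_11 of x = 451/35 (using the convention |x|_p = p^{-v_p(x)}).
|451/35|_11 = 1/11

Step 1 — compute v_11(x) by factoring powers of 11 out of the numerator and denominator: v_11(451/35) = 1. Step 2 — apply |x|_p = p^{-v_p(x)} = 11^{-1} = 1/11.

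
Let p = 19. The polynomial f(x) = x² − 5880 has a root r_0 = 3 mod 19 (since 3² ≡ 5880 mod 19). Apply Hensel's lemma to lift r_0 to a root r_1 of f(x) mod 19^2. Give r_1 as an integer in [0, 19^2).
r_1 = 79 (mod 361)

Hensel's recurrence: r_{i+1} = r_i − f(r_i)·(f′(r_i))^{-1} mod 19^{i+2}, with f′(x) = 2x. Iterate:
  r_0 = 3 (mod 19)
  r_1 = 79 (mod 361)
Final: r_1 = 79, and one checks f(r_1) ≡ 0 mod 19^2.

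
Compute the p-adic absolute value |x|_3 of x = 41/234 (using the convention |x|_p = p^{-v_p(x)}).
|41/234|_3 = 9

Step 1 — compute v_3(x) by factoring powers of 3 out of the numerator and denominator: v_3(41/234) = -2. Step 2 — apply |x|_p = p^{-v_p(x)} = 3^{2} = 9.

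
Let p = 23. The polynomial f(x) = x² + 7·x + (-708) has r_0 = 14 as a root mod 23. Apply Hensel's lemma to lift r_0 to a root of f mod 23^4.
r_3 = 117751 (mod 279841)

Hensel: r_{i+1} = r_i − f(r_i)·(f′(r_i))^{-1} mod 23^{i+2}, f′(x) = 2x + 7. Iterate:
  r_0 = 14 (mod 23)
  r_1 = 313 (mod 529)
  r_2 = 8248 (mod 12167)
  r_3 = 117751 (mod 279841)
Final: r = 117751 satisfies f(r) ≡ 0 mod 23^4.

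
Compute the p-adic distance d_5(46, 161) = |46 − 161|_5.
d_5(46, 161) = 1/5

Step 1 — x − y = 46 − 161 = -115. Step 2 — v_5(-115) = 1 (factor: -115 = −(5^1 · 23); the sign does not affect v_p). Step 3 — |x − y|_5 = 5^{-1} = 1/5.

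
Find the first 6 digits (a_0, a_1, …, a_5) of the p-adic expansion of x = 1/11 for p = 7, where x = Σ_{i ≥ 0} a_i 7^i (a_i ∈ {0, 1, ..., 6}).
(a_0, …, a_5) = (2, 1, 3, 4, 0, 5)

v_7(1/11) = 0 (numerator and denominator both coprime to 7), so x ∈ ℤ_7^×. Compute digits iteratively via a_i = x_i mod 7, x_{i+1} = (x_i − a_i)/7, with x_0 = x:
  x_0 = 1/11;  a_0 = 2;  x_1 = (x_0 − 2)/7 = -3/11
  x_1 = -3/11;  a_1 = 1;  x_2 = (x_1 − 1)/7 = -2/11
  x_2 = -2/11;  a_2 = 3;  x_3 = (x_2 − 3)/7 = -5/11
  x_3 = -5/11;  a_3 = 4;  x_4 = (x_3 − 4)/7 = -7/11
  x_4 = -7/11;  a_4 = 0;  x_5 = (x_4 − 0)/7 = -1/11
  x_5 = -1/11;  a_5 = 5;  x_6 = (x_5 − 5)/7 = -8/11
Digits: (2, 1, 3, 4, 0, 5).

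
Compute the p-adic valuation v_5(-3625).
v_5(-3625) = 3

v_5(n) is the largest exponent k such that 5^k divides n. Factor out: -3625 = -5^3 · 29. (Sign doesn't affect v_p.) So v_5(-3625) = 3.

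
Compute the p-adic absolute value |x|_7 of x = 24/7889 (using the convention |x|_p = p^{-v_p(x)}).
|24/7889|_7 = 343

Step 1 — compute v_7(x) by factoring powers of 7 out of the numerator and denominator: v_7(24/7889) = -3. Step 2 — apply |x|_p = p^{-v_p(x)} = 7^{3} = 343.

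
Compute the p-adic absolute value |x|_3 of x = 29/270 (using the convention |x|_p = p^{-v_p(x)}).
|29/270|_3 = 27

Step 1 — compute v_3(x) by factoring powers of 3 out of the numerator and denominator: v_3(29/270) = -3. Step 2 — apply |x|_p = p^{-v_p(x)} = 3^{3} = 27.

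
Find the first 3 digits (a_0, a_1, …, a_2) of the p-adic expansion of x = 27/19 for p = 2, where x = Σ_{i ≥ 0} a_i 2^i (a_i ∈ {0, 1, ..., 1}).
(a_0, …, a_2) = (1, 0, 0)

v_2(27/19) = 0 (numerator and denominator both coprime to 2), so x ∈ ℤ_2^×. Compute digits iteratively via a_i = x_i mod 2, x_{i+1} = (x_i − a_i)/2, with x_0 = x:
  x_0 = 27/19;  a_0 = 1;  x_1 = (x_0 − 1)/2 = 4/19
  x_1 = 4/19;  a_1 = 0;  x_2 = (x_1 − 0)/2 = 2/19
  x_2 = 2/19;  a_2 = 0;  x_3 = (x_2 − 0)/2 = 1/19
Digits: (1, 0, 0).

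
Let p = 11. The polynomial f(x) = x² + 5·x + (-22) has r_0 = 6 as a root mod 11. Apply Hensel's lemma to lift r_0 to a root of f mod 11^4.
r_3 = 13954 (mod 14641)

Hensel: r_{i+1} = r_i − f(r_i)·(f′(r_i))^{-1} mod 11^{i+2}, f′(x) = 2x + 5. Iterate:
  r_0 = 6 (mod 11)
  r_1 = 39 (mod 121)
  r_2 = 644 (mod 1331)
  r_3 = 13954 (mod 14641)
Final: r = 13954 satisfies f(r) ≡ 0 mod 11^4.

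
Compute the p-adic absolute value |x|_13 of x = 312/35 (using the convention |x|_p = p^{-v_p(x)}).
|312/35|_13 = 1/13

Step 1 — compute v_13(x) by factoring powers of 13 out of the numerator and denominator: v_13(312/35) = 1. Step 2 — apply |x|_p = p^{-v_p(x)} = 13^{-1} = 1/13.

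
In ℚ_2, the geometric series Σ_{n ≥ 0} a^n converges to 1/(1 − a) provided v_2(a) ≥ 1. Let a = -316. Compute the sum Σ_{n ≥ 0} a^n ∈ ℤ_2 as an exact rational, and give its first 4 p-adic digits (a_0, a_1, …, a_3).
Σ a^n = 1/(1 − a) = 1/317;  first 4 digits = (1, 0, 1, 0)

v_2(a) = 2 ≥ 1, so the series converges in ℤ_2 to 1/(1 − a) = 1/(1 − (-316)) = 1/317. Expand this rational in ℤ_2: compute digits iteratively via d_i = x_i mod 2, x_{i+1} = (x_i − d_i)/2. The first 4 digits are (1, 0, 1, 0).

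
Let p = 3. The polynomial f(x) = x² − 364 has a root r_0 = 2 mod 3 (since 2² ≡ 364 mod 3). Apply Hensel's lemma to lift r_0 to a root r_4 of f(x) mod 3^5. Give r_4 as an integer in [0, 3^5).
r_4 = 11 (mod 243)

Hensel's recurrence: r_{i+1} = r_i − f(r_i)·(f′(r_i))^{-1} mod 3^{i+2}, with f′(x) = 2x. Iterate:
  r_0 = 2 (mod 3)
  r_1 = 2 (mod 9)
  r_2 = 11 (mod 27)
  r_3 = 11 (mod 81)
  r_4 = 11 (mod 243)
Final: r_4 = 11, and one checks f(r_4) ≡ 0 mod 3^5.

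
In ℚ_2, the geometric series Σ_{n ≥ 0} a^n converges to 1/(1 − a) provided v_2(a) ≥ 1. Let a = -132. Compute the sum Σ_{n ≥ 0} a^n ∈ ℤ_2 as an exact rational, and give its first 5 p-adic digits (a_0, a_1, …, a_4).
Σ a^n = 1/(1 − a) = 1/133;  first 5 digits = (1, 0, 1, 1, 0)

v_2(a) = 2 ≥ 1, so the series converges in ℤ_2 to 1/(1 − a) = 1/(1 − (-132)) = 1/133. Expand this rational in ℤ_2: compute digits iteratively via d_i = x_i mod 2, x_{i+1} = (x_i − d_i)/2. The first 5 digits are (1, 0, 1, 1, 0).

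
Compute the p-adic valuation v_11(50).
v_11(50) = 0

v_11(n) is the largest exponent k such that 11^k divides n. Factor out: 50 = 11^0 · 50. (Sign doesn't affect v_p.) So v_11(50) = 0.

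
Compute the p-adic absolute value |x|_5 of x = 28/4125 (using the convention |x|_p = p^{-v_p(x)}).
|28/4125|_5 = 125

Step 1 — compute v_5(x) by factoring powers of 5 out of the numerator and denominator: v_5(28/4125) = -3. Step 2 — apply |x|_p = p^{-v_p(x)} = 5^{3} = 125.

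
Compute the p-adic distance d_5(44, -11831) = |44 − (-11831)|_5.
d_5(44, -11831) = 1/625

Step 1 — x − y = 44 − (-11831) = 11875. Step 2 — v_5(11875) = 4 (factor: 11875 = (5^4 · 19); the sign does not affect v_p). Step 3 — |x − y|_5 = 5^{-4} = 1/625.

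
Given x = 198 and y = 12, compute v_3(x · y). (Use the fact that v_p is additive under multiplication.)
v_3(2376) = 3

v_p(x) = 2 (factor: 198 = 3^2 · 22); v_p(y) = 1 (factor: 12 = 3^1 · 4). Additivity: v_p(xy) = v_p(x) + v_p(y) = 2 + 1 = 3. (Direct check: xy = 2376 = 3^3 · (88).)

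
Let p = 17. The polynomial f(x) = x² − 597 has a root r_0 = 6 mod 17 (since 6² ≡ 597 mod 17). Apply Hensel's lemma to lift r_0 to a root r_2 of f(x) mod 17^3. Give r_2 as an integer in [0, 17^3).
r_2 = 2148 (mod 4913)

Hensel's recurrence: r_{i+1} = r_i − f(r_i)·(f′(r_i))^{-1} mod 17^{i+2}, with f′(x) = 2x. Iterate:
  r_0 = 6 (mod 17)
  r_1 = 125 (mod 289)
  r_2 = 2148 (mod 4913)
Final: r_2 = 2148, and one checks f(r_2) ≡ 0 mod 17^3.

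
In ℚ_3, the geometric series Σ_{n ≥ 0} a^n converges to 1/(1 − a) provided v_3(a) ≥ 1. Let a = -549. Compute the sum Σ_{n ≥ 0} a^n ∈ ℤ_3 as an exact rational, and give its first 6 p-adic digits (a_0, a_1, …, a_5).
Σ a^n = 1/(1 − a) = 1/550;  first 6 digits = (1, 0, 2, 0, 0, 2)

v_3(a) = 2 ≥ 1, so the series converges in ℤ_3 to 1/(1 − a) = 1/(1 − (-549)) = 1/550. Expand this rational in ℤ_3: compute digits iteratively via d_i = x_i mod 3, x_{i+1} = (x_i − d_i)/3. The first 6 digits are (1, 0, 2, 0, 0, 2).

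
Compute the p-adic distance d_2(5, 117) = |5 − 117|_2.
d_2(5, 117) = 1/16

Step 1 — x − y = 5 − 117 = -112. Step 2 — v_2(-112) = 4 (factor: -112 = −(2^4 · 7); the sign does not affect v_p). Step 3 — |x − y|_2 = 2^{-4} = 1/16.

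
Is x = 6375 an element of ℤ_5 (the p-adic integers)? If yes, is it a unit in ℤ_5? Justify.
x ∈ ℤ_5 but not a unit; v_5(x) = 3 > 0

ℤ_5 = {x ∈ ℚ_5 : v_5(x) ≥ 0} and ℤ_5^× = {x ∈ ℤ_5 : v_5(x) = 0}. Here v_5(6375) = v_5(num) − v_5(den) = 3; compare against these criteria.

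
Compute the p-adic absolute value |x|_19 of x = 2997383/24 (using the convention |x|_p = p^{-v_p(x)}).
|2997383/24|_19 = 1/130321

Step 1 — compute v_19(x) by factoring powers of 19 out of the numerator and denominator: v_19(2997383/24) = 4. Step 2 — apply |x|_p = p^{-v_p(x)} = 19^{-4} = 1/130321.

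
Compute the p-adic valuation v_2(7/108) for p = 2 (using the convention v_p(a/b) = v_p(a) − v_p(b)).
v_2(7/108) = -2

Factor powers of 2 from the numerator and denominator of the reduced fraction: 7 = 2^0 · 7 and 108 = 2^2 · 27. Apply v_p(a/b) = v_p(a) − v_p(b): v_2(7/108) = 0 − 2 = -2.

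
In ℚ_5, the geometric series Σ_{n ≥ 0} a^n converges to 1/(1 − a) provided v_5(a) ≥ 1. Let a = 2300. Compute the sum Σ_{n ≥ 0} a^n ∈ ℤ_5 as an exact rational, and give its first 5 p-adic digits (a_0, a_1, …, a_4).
Σ a^n = 1/(1 − a) = -1/2299;  first 5 digits = (1, 0, 2, 3, 2)

v_5(a) = 2 ≥ 1, so the series converges in ℤ_5 to 1/(1 − a) = 1/(1 − 2300) = -1/2299. Expand this rational in ℤ_5: compute digits iteratively via d_i = x_i mod 5, x_{i+1} = (x_i − d_i)/5. The first 5 digits are (1, 0, 2, 3, 2).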